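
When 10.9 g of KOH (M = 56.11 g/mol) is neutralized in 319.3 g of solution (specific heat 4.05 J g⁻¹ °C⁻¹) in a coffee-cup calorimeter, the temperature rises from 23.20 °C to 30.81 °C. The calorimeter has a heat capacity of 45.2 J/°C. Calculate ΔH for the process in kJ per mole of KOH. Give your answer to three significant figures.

ΔH = -52.4 kJ/mol

|ΔT| = |30.81 − 23.20| = 7.61 °C
|q_surr| = (319.3 × 4.05 + 45.2) × 7.61 = 1338.365 × 7.61 = 10180 J
n(KOH) = 10.9 / 56.11 = 0.1943 mol
Temperature rose, so q_rxn = −|q_surr| = -10.18 kJ
ΔH = q_rxn / n = -52.39 kJ/mol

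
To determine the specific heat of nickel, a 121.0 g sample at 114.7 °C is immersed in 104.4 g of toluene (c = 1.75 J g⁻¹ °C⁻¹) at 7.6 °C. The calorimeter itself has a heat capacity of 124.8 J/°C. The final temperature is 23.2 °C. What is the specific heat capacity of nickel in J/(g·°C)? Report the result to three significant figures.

c = 0.433 J/(g·°C)

q_gained = (104.4 × 1.75 + 124.8) × (23.2 − 7.6) = 4797 J
q_lost = 121.0 × c × (114.7 − 23.2) = 11071.5 c
Set equal: c = 4797 / 11071.5 = 0.433 J/(g·°C)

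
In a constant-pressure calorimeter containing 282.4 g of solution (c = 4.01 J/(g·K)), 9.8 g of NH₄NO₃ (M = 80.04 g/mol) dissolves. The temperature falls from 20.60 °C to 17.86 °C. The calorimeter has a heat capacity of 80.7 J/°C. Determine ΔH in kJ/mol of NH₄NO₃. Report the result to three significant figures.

ΔH = 27.1 kJ/mol

|ΔT| = |17.86 − 20.60| = 2.74 °C
|q_surr| = (282.4 × 4.01 + 80.7) × 2.74 = 1213.124 × 2.74 = 3324.0 J
n(NH₄NO₃) = 9.8 / 80.04 = 0.12244 mol
Temperature fell, so q_rxn = +|q_surr| = 3.3240 kJ
ΔH = q_rxn / n = 27.148 kJ/mol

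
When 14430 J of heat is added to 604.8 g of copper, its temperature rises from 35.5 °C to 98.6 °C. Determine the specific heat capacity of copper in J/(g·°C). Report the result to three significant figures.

c = 0.378 J/(g·°C)

c = q / (m ΔT) = 14430 / (604.8 × 63.1)
c = 14430 / 38162.88 = 0.378 J/(g·°C)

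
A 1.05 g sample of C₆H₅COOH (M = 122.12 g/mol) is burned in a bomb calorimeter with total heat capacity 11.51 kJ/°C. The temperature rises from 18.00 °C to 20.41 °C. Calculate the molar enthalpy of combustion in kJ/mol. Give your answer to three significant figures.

ΔH = -3230 kJ/mol

ΔT = 20.41 − 18.00 = 2.41 °C
q_cal = C_cal × ΔT = 11.51 × 2.41 = 27.7391 kJ
n = 1.05 / 122.12 = 0.008598 mol
q_rxn = −q_cal = -27.7391 kJ
ΔH = -27.7391 / 0.008598 = -3226 kJ/mol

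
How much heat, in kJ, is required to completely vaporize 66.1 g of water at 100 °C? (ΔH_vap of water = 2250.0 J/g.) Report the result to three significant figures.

q = 149 kJ

q = m × ΔH_vap = 66.1 × 2250.0 = 148700 J = 149 kJ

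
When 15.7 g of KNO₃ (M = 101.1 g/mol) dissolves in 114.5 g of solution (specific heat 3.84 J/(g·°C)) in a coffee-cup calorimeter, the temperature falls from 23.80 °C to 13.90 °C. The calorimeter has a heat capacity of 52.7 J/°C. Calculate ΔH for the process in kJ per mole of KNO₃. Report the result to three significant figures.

|ΔT| = |13.90 − 23.80| = 9.90 °C
|q_surr| = (114.5 × 3.84 + 52.7) × 9.90 = 492.38 × 9.90 = 4875 J
n(KNO₃) = 15.7 / 101.1 = 0.1553 mol
Temperature fell, so q_rxn = +|q_surr| = 4.875 kJ
ΔH = q_rxn / n = 31.39 kJ/mol

ΔH = 31.4 kJ/mol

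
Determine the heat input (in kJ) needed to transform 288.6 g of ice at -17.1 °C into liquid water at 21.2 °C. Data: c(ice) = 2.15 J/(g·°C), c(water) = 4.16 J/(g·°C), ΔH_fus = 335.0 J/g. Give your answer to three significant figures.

q = 133 kJ

q1 (heat ice -17.1→0.0 °C): 288.6 × 2.15 × 17.1 = 10610 J
q2 (melt at 0 °C): 288.6 × 335.0 = 96681 J
q3 (heat water 0.0→21.2 °C): 288.6 × 4.16 × 21.2 = 25452 J
Total: 10610 + 96681 + 25452 = 132743 J = 133 kJ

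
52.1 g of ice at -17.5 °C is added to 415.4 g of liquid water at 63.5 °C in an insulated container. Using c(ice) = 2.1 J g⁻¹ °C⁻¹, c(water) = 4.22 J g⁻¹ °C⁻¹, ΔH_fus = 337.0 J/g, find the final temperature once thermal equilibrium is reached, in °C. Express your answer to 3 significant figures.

T_f = 46.6 °C

Heat to bring ice to 0 °C and melt it: q₁ = 52.1×2.1×17.5 + 52.1×337.0 = 19472 J
Heat the water can supply cooling to 0 °C: 415.4×4.22×63.5 = 111315 J > q₁, so all ice melts.
Energy balance: 415.4×4.22×(63.5 − T) = 19472 + 52.1×4.22×(T − 0)
1752.988(63.5 − T) = 19472 + 219.862 T
111315 − 19472 = 1972.850 T
T = 91843 / 1972.850 = 46.55 °C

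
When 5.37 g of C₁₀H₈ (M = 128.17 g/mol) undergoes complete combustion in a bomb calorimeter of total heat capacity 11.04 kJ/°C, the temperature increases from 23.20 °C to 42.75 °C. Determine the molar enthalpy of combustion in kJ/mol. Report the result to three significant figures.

ΔH = -5150 kJ/mol

ΔT = 42.75 − 23.20 = 19.55 °C
q_cal = C_cal × ΔT = 11.04 × 19.55 = 215.832 kJ
n = 5.37 / 128.17 = 0.04190 mol
q_rxn = −q_cal = -215.832 kJ
ΔH = -215.832 / 0.04190 = -5151 kJ/mol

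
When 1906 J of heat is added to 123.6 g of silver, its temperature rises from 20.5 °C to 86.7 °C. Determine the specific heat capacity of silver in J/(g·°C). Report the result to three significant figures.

c = q / (m ΔT) = 1906 / (123.6 × 66.2)
c = 1906 / 8182.32 = 0.233 J/(g·°C)

c = 0.233 J/(g·°C)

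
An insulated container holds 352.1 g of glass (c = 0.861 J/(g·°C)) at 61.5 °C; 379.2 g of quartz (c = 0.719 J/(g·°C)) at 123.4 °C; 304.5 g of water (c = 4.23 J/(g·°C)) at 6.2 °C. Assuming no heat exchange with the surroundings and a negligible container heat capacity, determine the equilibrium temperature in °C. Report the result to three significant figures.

Σ mᵢcᵢ(T − Tᵢ) = 0  ⇒  T = Σ mᵢcᵢTᵢ / Σ mᵢcᵢ
Σ mᵢcᵢ = 352.1×0.861 + 379.2×0.719 + 304.5×4.23 = 1863.8379
Σ mᵢcᵢTᵢ = 303.1581×61.5 + 272.6448×123.4 + 1288.035×6.2 = 60274
T = 60274 / 1863.8379 = 32.34 °C

T_f = 32.3 °C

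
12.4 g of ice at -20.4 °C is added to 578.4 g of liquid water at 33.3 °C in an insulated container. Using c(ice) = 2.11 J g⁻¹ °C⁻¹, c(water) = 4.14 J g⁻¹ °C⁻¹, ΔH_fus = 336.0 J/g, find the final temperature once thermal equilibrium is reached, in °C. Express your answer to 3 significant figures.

T_f = 30.7 °C

Heat to bring ice to 0 °C and melt it: q₁ = 12.4×2.11×20.4 + 12.4×336.0 = 4700.1 J
Heat the water can supply cooling to 0 °C: 578.4×4.14×33.3 = 79739.4 J > q₁, so all ice melts.
Energy balance: 578.4×4.14×(33.3 − T) = 4700.1 + 12.4×4.14×(T − 0)
2394.576(33.3 − T) = 4700.1 + 51.336 T
79739.4 − 4700.1 = 2445.912 T
T = 75039.3 / 2445.912 = 30.68 °C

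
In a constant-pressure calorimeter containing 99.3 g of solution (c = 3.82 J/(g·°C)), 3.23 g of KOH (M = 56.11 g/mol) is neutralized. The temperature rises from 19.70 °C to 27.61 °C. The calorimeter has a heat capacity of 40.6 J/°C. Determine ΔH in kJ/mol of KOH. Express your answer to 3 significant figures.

|ΔT| = |27.61 − 19.70| = 7.91 °C
|q_surr| = (99.3 × 3.82 + 40.6) × 7.91 = 419.926 × 7.91 = 3322 J
n(KOH) = 3.23 / 56.11 = 0.05757 mol
Temperature rose, so q_rxn = −|q_surr| = -3.322 kJ
ΔH = q_rxn / n = -57.70 kJ/mol

ΔH = -57.7 kJ/mol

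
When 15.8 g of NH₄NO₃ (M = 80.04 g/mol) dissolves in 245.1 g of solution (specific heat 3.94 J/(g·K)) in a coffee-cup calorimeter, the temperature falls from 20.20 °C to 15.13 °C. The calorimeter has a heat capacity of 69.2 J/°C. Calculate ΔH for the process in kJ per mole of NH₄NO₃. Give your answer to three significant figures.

ΔH = 26.6 kJ/mol

|ΔT| = |15.13 − 20.20| = 5.07 °C
|q_surr| = (245.1 × 3.94 + 69.2) × 5.07 = 1034.894 × 5.07 = 5247 J
n(NH₄NO₃) = 15.8 / 80.04 = 0.1974 mol
Temperature fell, so q_rxn = +|q_surr| = 5.247 kJ
ΔH = q_rxn / n = 26.58 kJ/mol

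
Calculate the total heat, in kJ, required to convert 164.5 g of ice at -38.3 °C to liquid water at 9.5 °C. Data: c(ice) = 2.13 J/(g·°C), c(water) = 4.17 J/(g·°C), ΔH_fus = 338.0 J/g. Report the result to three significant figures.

q1 (heat ice -38.3→0.0 °C): 164.5 × 2.13 × 38.3 = 13420 J
q2 (melt at 0 °C): 164.5 × 338.0 = 55601 J
q3 (heat water 0.0→9.5 °C): 164.5 × 4.17 × 9.5 = 6517 J
Total: 13420 + 55601 + 6517 = 75538 J = 75.5 kJ

q = 75.5 kJ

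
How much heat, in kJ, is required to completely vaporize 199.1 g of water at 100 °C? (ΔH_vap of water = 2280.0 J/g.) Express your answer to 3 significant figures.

q = m × ΔH_vap = 199.1 × 2280.0 = 453900 J = 454 kJ

q = 454 kJ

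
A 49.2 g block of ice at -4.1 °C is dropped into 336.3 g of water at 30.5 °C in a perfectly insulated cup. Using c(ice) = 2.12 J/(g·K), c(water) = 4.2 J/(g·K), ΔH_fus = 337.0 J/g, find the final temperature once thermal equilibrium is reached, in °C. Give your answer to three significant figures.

Heat to bring ice to 0 °C and melt it: q₁ = 49.2×2.12×4.1 + 49.2×337.0 = 17008 J
Heat the water can supply cooling to 0 °C: 336.3×4.2×30.5 = 43080.0 J > q₁, so all ice melts.
Energy balance: 336.3×4.2×(30.5 − T) = 17008 + 49.2×4.2×(T − 0)
1412.46(30.5 − T) = 17008 + 206.64 T
43080.0 − 17008 = 1619.10 T
T = 26072.0 / 1619.10 = 16.10 °C

T_f = 16.1 °C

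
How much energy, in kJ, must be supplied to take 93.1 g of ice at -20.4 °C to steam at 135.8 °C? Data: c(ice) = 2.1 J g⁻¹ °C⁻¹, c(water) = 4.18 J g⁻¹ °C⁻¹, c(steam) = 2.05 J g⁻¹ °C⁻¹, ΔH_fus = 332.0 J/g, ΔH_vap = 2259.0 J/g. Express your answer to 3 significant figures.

q1 (heat ice -20.4→0.0 °C): 93.1 × 2.1 × 20.4 = 3988 J
q2 (melt at 0 °C): 93.1 × 332.0 = 30909 J
q3 (heat water 0.0→100.0 °C): 93.1 × 4.18 × 100.0 = 38916 J
q4 (vaporize at 100 °C): 93.1 × 2259.0 = 210313 J
q5 (heat steam 100.0→135.8 °C): 93.1 × 2.05 × 35.8 = 6833 J
Total: 3988 + 30909 + 38916 + 210313 + 6833 = 290959 J = 291 kJ

q = 291 kJ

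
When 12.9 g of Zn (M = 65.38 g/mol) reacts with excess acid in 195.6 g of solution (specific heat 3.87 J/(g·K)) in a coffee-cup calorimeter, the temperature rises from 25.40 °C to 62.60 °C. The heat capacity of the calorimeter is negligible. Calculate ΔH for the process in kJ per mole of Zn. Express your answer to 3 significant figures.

ΔH = -143 kJ/mol

|ΔT| = |62.60 − 25.40| = 37.20 °C
|q_surr| = (195.6 × 3.87) × 37.20 = 756.972 × 37.20 = 28160 J
n(Zn) = 12.9 / 65.38 = 0.1973 mol
Temperature rose, so q_rxn = −|q_surr| = -28.16 kJ
ΔH = q_rxn / n = -142.7 kJ/mol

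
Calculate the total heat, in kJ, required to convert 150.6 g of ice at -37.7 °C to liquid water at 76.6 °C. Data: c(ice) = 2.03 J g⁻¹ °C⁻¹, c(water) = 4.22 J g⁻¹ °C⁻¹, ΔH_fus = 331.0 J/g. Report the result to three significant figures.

q1 (heat ice -37.7→0.0 °C): 150.6 × 2.03 × 37.7 = 11526 J
q2 (melt at 0 °C): 150.6 × 331.0 = 49849 J
q3 (heat water 0.0→76.6 °C): 150.6 × 4.22 × 76.6 = 48682 J
Total: 11526 + 49849 + 48682 = 110057 J = 110 kJ

q = 110 kJ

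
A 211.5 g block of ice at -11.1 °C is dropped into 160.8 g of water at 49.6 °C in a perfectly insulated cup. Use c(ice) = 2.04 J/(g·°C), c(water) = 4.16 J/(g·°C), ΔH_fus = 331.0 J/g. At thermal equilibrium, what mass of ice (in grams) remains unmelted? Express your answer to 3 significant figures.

Heat to warm all ice to 0 °C: 211.5×2.04×11.1 = 4789.2 J
Heat released by water cooling to 0 °C: 160.8×4.16×49.6 = 33179 J
33179 J < 4789.2 + 211.5×331.0 = 74795.7 J, so not all ice melts; final T = 0 °C.
Heat left for melting: 33179 − 4789.2 = 28389.8 J
Mass melted = 28389.8 / 331.0 = 85.77 g
Ice remaining = 211.5 − 85.77 = 125.73 g

m_ice remaining = 126 g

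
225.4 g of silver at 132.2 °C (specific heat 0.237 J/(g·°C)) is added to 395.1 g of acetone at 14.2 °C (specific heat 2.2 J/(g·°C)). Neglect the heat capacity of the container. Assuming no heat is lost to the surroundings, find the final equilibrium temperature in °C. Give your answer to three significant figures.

Heat lost by silver = heat gained by acetone.
(225.4)(0.237)(132.2 − T) = (395.1)(2.2)(T − 14.2)
53.4198 (132.2 − T) = 869.22 (T − 14.2)
7062.1 − 53.4198 T = 869.22 T − 12343
19405.1 = 922.6398 T
T = 21.03 °C

T_f = 21.0 °C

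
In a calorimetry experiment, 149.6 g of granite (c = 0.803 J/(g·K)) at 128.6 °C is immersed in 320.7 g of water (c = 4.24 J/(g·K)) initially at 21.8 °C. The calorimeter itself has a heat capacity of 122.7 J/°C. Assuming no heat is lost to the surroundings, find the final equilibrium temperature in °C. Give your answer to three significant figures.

T_f = 29.8 °C

Heat lost by granite = heat gained by water + calorimeter.
(149.6)(0.803)(128.6 − T) = [(320.7)(4.24) + 122.7](T − 21.8)
120.1288 (128.6 − T) = 1482.468 (T − 21.8)
15449 − 120.1288 T = 1482.468 T − 32318
47767 = 1602.5968 T
T = 29.81 °C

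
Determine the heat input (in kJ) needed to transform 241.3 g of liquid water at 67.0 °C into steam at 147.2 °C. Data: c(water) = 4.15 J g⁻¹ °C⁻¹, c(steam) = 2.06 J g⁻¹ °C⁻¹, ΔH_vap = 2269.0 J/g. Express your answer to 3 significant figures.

q = 604 kJ

q1 (heat water 67.0→100.0 °C): 241.3 × 4.15 × 33.0 = 33046 J
q2 (vaporize at 100 °C): 241.3 × 2269.0 = 547510 J
q3 (heat steam 100.0→147.2 °C): 241.3 × 2.06 × 47.2 = 23462 J
Total: 33046 + 547510 + 23462 = 604018 J = 604 kJ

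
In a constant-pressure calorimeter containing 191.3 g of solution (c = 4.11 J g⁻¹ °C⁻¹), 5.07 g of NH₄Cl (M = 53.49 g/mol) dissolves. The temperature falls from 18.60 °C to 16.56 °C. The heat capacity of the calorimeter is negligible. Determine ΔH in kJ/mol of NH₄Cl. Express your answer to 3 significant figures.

|ΔT| = |16.56 − 18.60| = 2.04 °C
|q_surr| = (191.3 × 4.11) × 2.04 = 786.243 × 2.04 = 1604 J
n(NH₄Cl) = 5.07 / 53.49 = 0.09478 mol
Temperature fell, so q_rxn = +|q_surr| = 1.604 kJ
ΔH = q_rxn / n = 16.92 kJ/mol

ΔH = 16.9 kJ/mol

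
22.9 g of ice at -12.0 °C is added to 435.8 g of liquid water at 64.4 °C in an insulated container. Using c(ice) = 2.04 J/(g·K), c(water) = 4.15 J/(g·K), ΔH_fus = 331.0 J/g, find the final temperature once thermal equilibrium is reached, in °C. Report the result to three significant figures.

T_f = 56.9 °C

Heat to bring ice to 0 °C and melt it: q₁ = 22.9×2.04×12.0 + 22.9×331.0 = 8140.5 J
Heat the water can supply cooling to 0 °C: 435.8×4.15×64.4 = 116472 J > q₁, so all ice melts.
Energy balance: 435.8×4.15×(64.4 − T) = 8140.5 + 22.9×4.15×(T − 0)
1808.57(64.4 − T) = 8140.5 + 95.035 T
116472 − 8140.5 = 1903.605 T
T = 108331.5 / 1903.605 = 56.91 °C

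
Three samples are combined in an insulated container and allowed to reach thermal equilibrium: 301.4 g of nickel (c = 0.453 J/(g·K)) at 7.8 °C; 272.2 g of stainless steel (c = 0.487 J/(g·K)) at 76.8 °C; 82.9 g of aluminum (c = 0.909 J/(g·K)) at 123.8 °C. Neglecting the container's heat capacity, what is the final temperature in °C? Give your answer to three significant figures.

Σ mᵢcᵢ(T − Tᵢ) = 0  ⇒  T = Σ mᵢcᵢTᵢ / Σ mᵢcᵢ
Σ mᵢcᵢ = 301.4×0.453 + 272.2×0.487 + 82.9×0.909 = 344.4517
Σ mᵢcᵢTᵢ = 136.5342×7.8 + 132.5614×76.8 + 75.3561×123.8 = 20575
T = 20575 / 344.4517 = 59.73 °C

T_f = 59.7 °C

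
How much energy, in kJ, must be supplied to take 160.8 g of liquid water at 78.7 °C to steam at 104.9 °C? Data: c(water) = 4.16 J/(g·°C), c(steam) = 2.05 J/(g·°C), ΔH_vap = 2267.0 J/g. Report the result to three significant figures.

q = 380 kJ

q1 (heat water 78.7→100.0 °C): 160.8 × 4.16 × 21.3 = 14248 J
q2 (vaporize at 100 °C): 160.8 × 2267.0 = 364534 J
q3 (heat steam 100.0→104.9 °C): 160.8 × 2.05 × 4.9 = 1615 J
Total: 14248 + 364534 + 1615 = 380397 J = 380 kJ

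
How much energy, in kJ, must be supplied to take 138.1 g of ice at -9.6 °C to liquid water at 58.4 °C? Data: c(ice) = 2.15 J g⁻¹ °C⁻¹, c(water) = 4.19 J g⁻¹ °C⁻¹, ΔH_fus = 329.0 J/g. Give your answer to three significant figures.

q = 82.1 kJ

q1 (heat ice -9.6→0.0 °C): 138.1 × 2.15 × 9.6 = 2850 J
q2 (melt at 0 °C): 138.1 × 329.0 = 45435 J
q3 (heat water 0.0→58.4 °C): 138.1 × 4.19 × 58.4 = 33793 J
Total: 2850 + 45435 + 33793 = 82078 J = 82.1 kJ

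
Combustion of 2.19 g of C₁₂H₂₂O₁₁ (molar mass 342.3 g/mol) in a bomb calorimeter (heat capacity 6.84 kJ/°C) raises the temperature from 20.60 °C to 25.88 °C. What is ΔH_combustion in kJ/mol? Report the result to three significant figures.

ΔH = -5640 kJ/mol

ΔT = 25.88 − 20.60 = 5.28 °C
q_cal = C_cal × ΔT = 6.84 × 5.28 = 36.1152 kJ
n = 2.19 / 342.3 = 0.006398 mol
q_rxn = −q_cal = -36.1152 kJ
ΔH = -36.1152 / 0.006398 = -5644.8 kJ/mol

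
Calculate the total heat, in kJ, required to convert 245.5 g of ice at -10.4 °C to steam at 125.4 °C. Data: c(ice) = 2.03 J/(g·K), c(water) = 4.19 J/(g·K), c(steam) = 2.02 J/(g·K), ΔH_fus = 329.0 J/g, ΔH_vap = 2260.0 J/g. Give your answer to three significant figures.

q1 (heat ice -10.4→0.0 °C): 245.5 × 2.03 × 10.4 = 5183 J
q2 (melt at 0 °C): 245.5 × 329.0 = 80770 J
q3 (heat water 0.0→100.0 °C): 245.5 × 4.19 × 100.0 = 102865 J
q4 (vaporize at 100 °C): 245.5 × 2260.0 = 554830 J
q5 (heat steam 100.0→125.4 °C): 245.5 × 2.02 × 25.4 = 12596 J
Total: 5183 + 80770 + 102865 + 554830 + 12596 = 756244 J = 756 kJ

q = 756 kJ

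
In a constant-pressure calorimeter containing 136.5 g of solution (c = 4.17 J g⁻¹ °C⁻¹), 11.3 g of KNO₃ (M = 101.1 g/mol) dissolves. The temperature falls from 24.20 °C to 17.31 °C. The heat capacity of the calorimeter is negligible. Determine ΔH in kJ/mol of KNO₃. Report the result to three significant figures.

|ΔT| = |17.31 − 24.20| = 6.89 °C
|q_surr| = (136.5 × 4.17) × 6.89 = 569.205 × 6.89 = 3922 J
n(KNO₃) = 11.3 / 101.1 = 0.1118 mol
Temperature fell, so q_rxn = +|q_surr| = 3.922 kJ
ΔH = q_rxn / n = 35.08 kJ/mol

ΔH = 35.1 kJ/mol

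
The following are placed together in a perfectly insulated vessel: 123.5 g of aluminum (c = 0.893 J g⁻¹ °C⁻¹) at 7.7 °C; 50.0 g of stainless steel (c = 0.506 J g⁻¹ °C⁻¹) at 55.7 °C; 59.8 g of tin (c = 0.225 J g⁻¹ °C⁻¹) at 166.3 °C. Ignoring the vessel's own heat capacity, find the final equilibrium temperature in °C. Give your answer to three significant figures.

Σ mᵢcᵢ(T − Tᵢ) = 0  ⇒  T = Σ mᵢcᵢTᵢ / Σ mᵢcᵢ
Σ mᵢcᵢ = 123.5×0.893 + 50.0×0.506 + 59.8×0.225 = 149.0405
Σ mᵢcᵢTᵢ = 110.2855×7.7 + 25.3×55.7 + 13.455×166.3 = 4496.0
T = 4496.0 / 149.0405 = 30.17 °C

T_f = 30.2 °C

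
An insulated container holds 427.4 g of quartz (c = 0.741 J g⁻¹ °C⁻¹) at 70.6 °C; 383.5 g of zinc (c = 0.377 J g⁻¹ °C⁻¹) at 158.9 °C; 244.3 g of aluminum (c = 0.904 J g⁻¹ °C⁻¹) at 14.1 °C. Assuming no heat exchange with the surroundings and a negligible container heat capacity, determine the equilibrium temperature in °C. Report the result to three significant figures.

Σ mᵢcᵢ(T − Tᵢ) = 0  ⇒  T = Σ mᵢcᵢTᵢ / Σ mᵢcᵢ
Σ mᵢcᵢ = 427.4×0.741 + 383.5×0.377 + 244.3×0.904 = 682.1301
Σ mᵢcᵢTᵢ = 316.7034×70.6 + 144.5795×158.9 + 220.8472×14.1 = 48447
T = 48447 / 682.1301 = 71.02 °C

T_f = 71.0 °C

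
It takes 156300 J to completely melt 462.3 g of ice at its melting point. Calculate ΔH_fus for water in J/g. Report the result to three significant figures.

ΔH_fus = q / m = 156300 / 462.3 = 338 J/g

ΔH_fus = 338 J/g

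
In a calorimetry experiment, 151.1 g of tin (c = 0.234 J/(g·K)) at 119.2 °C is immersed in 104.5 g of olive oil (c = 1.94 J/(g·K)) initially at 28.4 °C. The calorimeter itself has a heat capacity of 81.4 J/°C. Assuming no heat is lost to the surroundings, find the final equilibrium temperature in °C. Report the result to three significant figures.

T_f = 38.4 °C

Heat lost by tin = heat gained by olive oil + calorimeter.
(151.1)(0.234)(119.2 − T) = [(104.5)(1.94) + 81.4](T − 28.4)
35.3574 (119.2 − T) = 284.13 (T − 28.4)
4214.6 − 35.3574 T = 284.13 T − 8069.3
12283.9 = 319.4874 T
T = 38.449 °C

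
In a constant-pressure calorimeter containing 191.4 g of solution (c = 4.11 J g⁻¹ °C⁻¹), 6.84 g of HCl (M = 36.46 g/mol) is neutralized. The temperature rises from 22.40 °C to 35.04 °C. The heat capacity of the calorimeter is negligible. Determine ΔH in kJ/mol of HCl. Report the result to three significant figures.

ΔH = -53.0 kJ/mol

|ΔT| = |35.04 − 22.40| = 12.64 °C
|q_surr| = (191.4 × 4.11) × 12.64 = 786.654 × 12.64 = 9943 J
n(HCl) = 6.84 / 36.46 = 0.1876 mol
Temperature rose, so q_rxn = −|q_surr| = -9.943 kJ
ΔH = q_rxn / n = -53.00 kJ/mol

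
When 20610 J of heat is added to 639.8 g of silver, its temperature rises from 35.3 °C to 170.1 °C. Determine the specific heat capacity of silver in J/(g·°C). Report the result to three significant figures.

c = 0.239 J/(g·°C)

c = q / (m ΔT) = 20610 / (639.8 × 134.8)
c = 20610 / 86245.04 = 0.239 J/(g·°C)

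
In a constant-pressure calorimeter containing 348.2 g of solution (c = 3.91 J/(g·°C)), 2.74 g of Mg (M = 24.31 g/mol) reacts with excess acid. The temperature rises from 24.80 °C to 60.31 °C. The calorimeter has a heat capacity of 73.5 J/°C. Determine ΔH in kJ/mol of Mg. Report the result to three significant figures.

|ΔT| = |60.31 − 24.80| = 35.51 °C
|q_surr| = (348.2 × 3.91 + 73.5) × 35.51 = 1434.962 × 35.51 = 50960 J
n(Mg) = 2.74 / 24.31 = 0.1127 mol
Temperature rose, so q_rxn = −|q_surr| = -50.96 kJ
ΔH = q_rxn / n = -452.2 kJ/mol

ΔH = -452 kJ/mol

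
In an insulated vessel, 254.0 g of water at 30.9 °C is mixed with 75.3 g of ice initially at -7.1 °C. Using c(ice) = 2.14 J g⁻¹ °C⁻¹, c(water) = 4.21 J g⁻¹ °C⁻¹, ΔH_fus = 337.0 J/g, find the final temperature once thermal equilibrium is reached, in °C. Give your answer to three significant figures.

Heat to bring ice to 0 °C and melt it: q₁ = 75.3×2.14×7.1 + 75.3×337.0 = 26520 J
Heat the water can supply cooling to 0 °C: 254.0×4.21×30.9 = 33042.6 J > q₁, so all ice melts.
Energy balance: 254.0×4.21×(30.9 − T) = 26520 + 75.3×4.21×(T − 0)
1069.34(30.9 − T) = 26520 + 317.013 T
33042.6 − 26520 = 1386.353 T
T = 6522.6 / 1386.353 = 4.7049 °C

T_f = 4.70 °C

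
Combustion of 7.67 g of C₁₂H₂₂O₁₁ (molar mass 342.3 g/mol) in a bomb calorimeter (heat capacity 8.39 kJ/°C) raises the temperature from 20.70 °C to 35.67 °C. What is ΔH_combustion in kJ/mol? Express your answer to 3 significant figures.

ΔH = -5610 kJ/mol

ΔT = 35.67 − 20.70 = 14.97 °C
q_cal = C_cal × ΔT = 8.39 × 14.97 = 125.5983 kJ
n = 7.67 / 342.3 = 0.022407 mol
q_rxn = −q_cal = -125.5983 kJ
ΔH = -125.5983 / 0.022407 = -5605 kJ/mol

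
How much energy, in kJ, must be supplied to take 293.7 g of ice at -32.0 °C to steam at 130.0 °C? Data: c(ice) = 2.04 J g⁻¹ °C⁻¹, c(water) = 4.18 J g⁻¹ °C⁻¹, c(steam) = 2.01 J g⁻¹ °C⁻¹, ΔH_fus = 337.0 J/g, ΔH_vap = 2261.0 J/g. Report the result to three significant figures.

q = 923 kJ

q1 (heat ice -32.0→0.0 °C): 293.7 × 2.04 × 32.0 = 19173 J
q2 (melt at 0 °C): 293.7 × 337.0 = 98977 J
q3 (heat water 0.0→100.0 °C): 293.7 × 4.18 × 100.0 = 122767 J
q4 (vaporize at 100 °C): 293.7 × 2261.0 = 664056 J
q5 (heat steam 100.0→130.0 °C): 293.7 × 2.01 × 30.0 = 17710 J
Total: 19173 + 98977 + 122767 + 664056 + 17710 = 922683 J = 923 kJ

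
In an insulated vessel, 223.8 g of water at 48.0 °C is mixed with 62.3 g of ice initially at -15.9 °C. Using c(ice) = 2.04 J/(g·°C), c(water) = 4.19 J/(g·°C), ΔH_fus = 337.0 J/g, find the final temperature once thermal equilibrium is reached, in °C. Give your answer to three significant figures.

T_f = 18.3 °C

Heat to bring ice to 0 °C and melt it: q₁ = 62.3×2.04×15.9 + 62.3×337.0 = 23016 J
Heat the water can supply cooling to 0 °C: 223.8×4.19×48.0 = 45010.7 J > q₁, so all ice melts.
Energy balance: 223.8×4.19×(48.0 − T) = 23016 + 62.3×4.19×(T − 0)
937.722(48.0 − T) = 23016 + 261.037 T
45010.7 − 23016 = 1198.759 T
T = 21994.7 / 1198.759 = 18.348 °C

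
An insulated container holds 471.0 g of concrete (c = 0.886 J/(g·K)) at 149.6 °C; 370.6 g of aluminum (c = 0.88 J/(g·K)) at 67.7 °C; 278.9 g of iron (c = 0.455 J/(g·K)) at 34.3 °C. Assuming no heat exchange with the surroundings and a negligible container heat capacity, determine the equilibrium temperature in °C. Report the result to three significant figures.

T_f = 102 °C

Σ mᵢcᵢ(T − Tᵢ) = 0  ⇒  T = Σ mᵢcᵢTᵢ / Σ mᵢcᵢ
Σ mᵢcᵢ = 471.0×0.886 + 370.6×0.88 + 278.9×0.455 = 870.3335
Σ mᵢcᵢTᵢ = 417.306×149.6 + 326.128×67.7 + 126.8995×34.3 = 88860
T = 88860 / 870.3335 = 102.1 °C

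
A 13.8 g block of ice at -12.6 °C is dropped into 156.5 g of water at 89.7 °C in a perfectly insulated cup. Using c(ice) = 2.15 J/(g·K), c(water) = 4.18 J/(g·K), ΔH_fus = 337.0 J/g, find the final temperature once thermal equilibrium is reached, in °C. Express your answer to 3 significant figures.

Heat to bring ice to 0 °C and melt it: q₁ = 13.8×2.15×12.6 + 13.8×337.0 = 5024.4 J
Heat the water can supply cooling to 0 °C: 156.5×4.18×89.7 = 58679.0 J > q₁, so all ice melts.
Energy balance: 156.5×4.18×(89.7 − T) = 5024.4 + 13.8×4.18×(T − 0)
654.17(89.7 − T) = 5024.4 + 57.684 T
58679.0 − 5024.4 = 711.854 T
T = 53654.6 / 711.854 = 75.37 °C

T_f = 75.4 °C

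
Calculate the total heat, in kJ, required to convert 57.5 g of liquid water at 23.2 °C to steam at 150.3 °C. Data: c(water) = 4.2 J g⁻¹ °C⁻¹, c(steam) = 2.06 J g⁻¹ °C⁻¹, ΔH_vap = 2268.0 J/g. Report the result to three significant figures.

q1 (heat water 23.2→100.0 °C): 57.5 × 4.2 × 76.8 = 18547 J
q2 (vaporize at 100 °C): 57.5 × 2268.0 = 130410 J
q3 (heat steam 100.0→150.3 °C): 57.5 × 2.06 × 50.3 = 5958 J
Total: 18547 + 130410 + 5958 = 154915 J = 155 kJ

q = 155 kJ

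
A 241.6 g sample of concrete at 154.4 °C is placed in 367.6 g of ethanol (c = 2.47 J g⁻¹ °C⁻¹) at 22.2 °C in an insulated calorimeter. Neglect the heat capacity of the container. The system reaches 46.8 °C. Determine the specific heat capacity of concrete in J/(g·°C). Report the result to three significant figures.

q_gained = (367.6 × 2.47) × (46.8 − 22.2) = 22340 J
q_lost = 241.6 × c × (154.4 − 46.8) = 25996.16 c
Set equal: c = 22340 / 25996.16 = 0.859 J/(g·°C)

c = 0.859 J/(g·°C)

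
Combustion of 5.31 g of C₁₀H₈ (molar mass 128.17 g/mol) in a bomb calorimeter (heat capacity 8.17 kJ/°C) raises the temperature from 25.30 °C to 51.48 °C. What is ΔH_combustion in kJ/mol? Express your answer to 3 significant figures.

ΔT = 51.48 − 25.30 = 26.18 °C
q_cal = C_cal × ΔT = 8.17 × 26.18 = 213.8906 kJ
n = 5.31 / 128.17 = 0.04143 mol
q_rxn = −q_cal = -213.8906 kJ
ΔH = -213.8906 / 0.04143 = -5163 kJ/mol

ΔH = -5160 kJ/mol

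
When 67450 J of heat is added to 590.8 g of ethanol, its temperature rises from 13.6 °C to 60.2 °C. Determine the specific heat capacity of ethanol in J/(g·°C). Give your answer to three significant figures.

c = q / (m ΔT) = 67450 / (590.8 × 46.6)
c = 67450 / 27531.28 = 2.45 J/(g·°C)

c = 2.45 J/(g·°C)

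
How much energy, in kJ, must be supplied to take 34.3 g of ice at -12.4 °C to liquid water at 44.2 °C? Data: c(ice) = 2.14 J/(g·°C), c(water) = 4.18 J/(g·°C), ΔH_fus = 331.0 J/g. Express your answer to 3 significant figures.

q1 (heat ice -12.4→0.0 °C): 34.3 × 2.14 × 12.4 = 910 J
q2 (melt at 0 °C): 34.3 × 331.0 = 11353 J
q3 (heat water 0.0→44.2 °C): 34.3 × 4.18 × 44.2 = 6337 J
Total: 910 + 11353 + 6337 = 18600 J = 18.6 kJ

q = 18.6 kJ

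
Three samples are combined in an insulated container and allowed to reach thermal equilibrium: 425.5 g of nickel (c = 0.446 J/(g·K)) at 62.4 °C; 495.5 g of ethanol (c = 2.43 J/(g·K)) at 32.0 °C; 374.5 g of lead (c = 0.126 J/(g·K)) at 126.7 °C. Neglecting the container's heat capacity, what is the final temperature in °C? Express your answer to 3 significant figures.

Σ mᵢcᵢ(T − Tᵢ) = 0  ⇒  T = Σ mᵢcᵢTᵢ / Σ mᵢcᵢ
Σ mᵢcᵢ = 425.5×0.446 + 495.5×2.43 + 374.5×0.126 = 1441.025
Σ mᵢcᵢTᵢ = 189.773×62.4 + 1204.065×32.0 + 47.187×126.7 = 56351
T = 56351 / 1441.025 = 39.10 °C

T_f = 39.1 °C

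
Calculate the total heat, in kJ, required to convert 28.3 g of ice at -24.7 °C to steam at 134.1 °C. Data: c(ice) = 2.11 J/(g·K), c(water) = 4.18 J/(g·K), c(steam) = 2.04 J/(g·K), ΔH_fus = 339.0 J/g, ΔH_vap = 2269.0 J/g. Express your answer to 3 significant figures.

q1 (heat ice -24.7→0.0 °C): 28.3 × 2.11 × 24.7 = 1475 J
q2 (melt at 0 °C): 28.3 × 339.0 = 9594 J
q3 (heat water 0.0→100.0 °C): 28.3 × 4.18 × 100.0 = 11829 J
q4 (vaporize at 100 °C): 28.3 × 2269.0 = 64213 J
q5 (heat steam 100.0→134.1 °C): 28.3 × 2.04 × 34.1 = 1969 J
Total: 1475 + 9594 + 11829 + 64213 + 1969 = 89080 J = 89.1 kJ

q = 89.1 kJ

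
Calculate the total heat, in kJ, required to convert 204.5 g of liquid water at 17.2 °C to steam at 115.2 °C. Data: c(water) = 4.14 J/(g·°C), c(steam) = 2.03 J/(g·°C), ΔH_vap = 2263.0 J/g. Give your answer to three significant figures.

q = 539 kJ

q1 (heat water 17.2→100.0 °C): 204.5 × 4.14 × 82.8 = 70101 J
q2 (vaporize at 100 °C): 204.5 × 2263.0 = 462784 J
q3 (heat steam 100.0→115.2 °C): 204.5 × 2.03 × 15.2 = 6310 J
Total: 70101 + 462784 + 6310 = 539195 J = 539 kJ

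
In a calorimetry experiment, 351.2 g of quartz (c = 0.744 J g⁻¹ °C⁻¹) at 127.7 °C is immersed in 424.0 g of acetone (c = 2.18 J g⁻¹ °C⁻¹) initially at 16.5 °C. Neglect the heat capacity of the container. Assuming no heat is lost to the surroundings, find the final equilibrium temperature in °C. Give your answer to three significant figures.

T_f = 41.0 °C

Heat lost by quartz = heat gained by acetone.
(351.2)(0.744)(127.7 − T) = (424.0)(2.18)(T − 16.5)
261.2928 (127.7 − T) = 924.32 (T − 16.5)
33367 − 261.2928 T = 924.32 T − 15251
48618 = 1185.6128 T
T = 41.01 °C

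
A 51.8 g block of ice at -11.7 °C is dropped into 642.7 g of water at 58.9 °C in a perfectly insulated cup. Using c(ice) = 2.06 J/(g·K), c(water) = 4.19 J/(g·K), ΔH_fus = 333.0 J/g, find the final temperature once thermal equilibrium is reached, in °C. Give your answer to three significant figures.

Heat to bring ice to 0 °C and melt it: q₁ = 51.8×2.06×11.7 + 51.8×333.0 = 18498 J
Heat the water can supply cooling to 0 °C: 642.7×4.19×58.9 = 158613 J > q₁, so all ice melts.
Energy balance: 642.7×4.19×(58.9 − T) = 18498 + 51.8×4.19×(T − 0)
2692.913(58.9 − T) = 18498 + 217.042 T
158613 − 18498 = 2909.955 T
T = 140115 / 2909.955 = 48.15 °C

T_f = 48.2 °C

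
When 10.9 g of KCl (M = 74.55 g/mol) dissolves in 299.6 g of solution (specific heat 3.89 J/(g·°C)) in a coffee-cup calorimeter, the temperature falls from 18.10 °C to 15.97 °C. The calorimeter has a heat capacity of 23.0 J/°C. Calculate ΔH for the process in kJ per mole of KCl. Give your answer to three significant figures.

ΔH = 17.3 kJ/mol

|ΔT| = |15.97 − 18.10| = 2.13 °C
|q_surr| = (299.6 × 3.89 + 23.0) × 2.13 = 1188.444 × 2.13 = 2531 J
n(KCl) = 10.9 / 74.55 = 0.1462 mol
Temperature fell, so q_rxn = +|q_surr| = 2.531 kJ
ΔH = q_rxn / n = 17.31 kJ/mol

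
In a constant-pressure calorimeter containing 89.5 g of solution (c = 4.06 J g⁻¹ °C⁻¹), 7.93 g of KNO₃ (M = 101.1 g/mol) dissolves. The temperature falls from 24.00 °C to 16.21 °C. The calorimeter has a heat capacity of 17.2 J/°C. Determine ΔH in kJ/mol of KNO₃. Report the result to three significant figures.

ΔH = 37.8 kJ/mol

|ΔT| = |16.21 − 24.00| = 7.79 °C
|q_surr| = (89.5 × 4.06 + 17.2) × 7.79 = 380.57 × 7.79 = 2965 J
n(KNO₃) = 7.93 / 101.1 = 0.07844 mol
Temperature fell, so q_rxn = +|q_surr| = 2.965 kJ
ΔH = q_rxn / n = 37.80 kJ/mol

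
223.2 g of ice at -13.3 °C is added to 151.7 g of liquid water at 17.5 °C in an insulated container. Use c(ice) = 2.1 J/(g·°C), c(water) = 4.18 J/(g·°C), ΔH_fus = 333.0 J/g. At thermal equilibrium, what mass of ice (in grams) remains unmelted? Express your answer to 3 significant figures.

m_ice remaining = 209 g

Heat to warm all ice to 0 °C: 223.2×2.1×13.3 = 6234.0 J
Heat released by water cooling to 0 °C: 151.7×4.18×17.5 = 11097 J
11097 J < 6234.0 + 223.2×333.0 = 80559.6 J, so not all ice melts; final T = 0 °C.
Heat left for melting: 11097 − 6234.0 = 4863.0 J
Mass melted = 4863.0 / 333.0 = 14.60 g
Ice remaining = 223.2 − 14.60 = 208.60 g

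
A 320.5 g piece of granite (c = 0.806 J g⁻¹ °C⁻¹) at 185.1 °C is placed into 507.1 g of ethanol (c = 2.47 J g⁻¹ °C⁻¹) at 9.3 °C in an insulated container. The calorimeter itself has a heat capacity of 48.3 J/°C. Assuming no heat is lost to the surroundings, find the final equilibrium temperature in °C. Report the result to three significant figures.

T_f = 38.4 °C

Heat lost by granite = heat gained by ethanol + calorimeter.
(320.5)(0.806)(185.1 − T) = [(507.1)(2.47) + 48.3](T − 9.3)
258.323 (185.1 − T) = 1300.837 (T − 9.3)
47816 − 258.323 T = 1300.837 T − 12098
59914 = 1559.160 T
T = 38.43 °C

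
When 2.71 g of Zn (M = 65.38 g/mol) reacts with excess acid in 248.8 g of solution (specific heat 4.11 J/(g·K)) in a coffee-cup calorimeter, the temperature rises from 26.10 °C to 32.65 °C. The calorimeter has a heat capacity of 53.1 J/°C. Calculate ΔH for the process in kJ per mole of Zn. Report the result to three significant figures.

ΔH = -170 kJ/mol

|ΔT| = |32.65 − 26.10| = 6.55 °C
|q_surr| = (248.8 × 4.11 + 53.1) × 6.55 = 1075.668 × 6.55 = 7046 J
n(Zn) = 2.71 / 65.38 = 0.04145 mol
Temperature rose, so q_rxn = −|q_surr| = -7.046 kJ
ΔH = q_rxn / n = -170.0 kJ/mol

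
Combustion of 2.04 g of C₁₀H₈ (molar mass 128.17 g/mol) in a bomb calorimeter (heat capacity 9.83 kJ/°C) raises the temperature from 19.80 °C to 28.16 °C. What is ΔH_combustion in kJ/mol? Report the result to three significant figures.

ΔT = 28.16 − 19.80 = 8.36 °C
q_cal = C_cal × ΔT = 9.83 × 8.36 = 82.1788 kJ
n = 2.04 / 128.17 = 0.01592 mol
q_rxn = −q_cal = -82.1788 kJ
ΔH = -82.1788 / 0.01592 = -5162 kJ/mol

ΔH = -5160 kJ/mol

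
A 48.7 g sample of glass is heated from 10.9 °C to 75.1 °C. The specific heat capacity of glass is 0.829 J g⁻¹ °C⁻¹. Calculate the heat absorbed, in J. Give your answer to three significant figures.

q = m c ΔT = 48.7 × 0.829 × (75.1 − 10.9)
q = 48.7 × 0.829 × 64.2 = 2592 J

q = 2590 J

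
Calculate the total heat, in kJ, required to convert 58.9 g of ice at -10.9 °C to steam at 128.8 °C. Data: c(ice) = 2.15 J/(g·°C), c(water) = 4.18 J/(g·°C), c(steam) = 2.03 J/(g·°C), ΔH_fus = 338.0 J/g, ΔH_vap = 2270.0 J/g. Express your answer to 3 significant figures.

q = 183 kJ

q1 (heat ice -10.9→0.0 °C): 58.9 × 2.15 × 10.9 = 1380 J
q2 (melt at 0 °C): 58.9 × 338.0 = 19908 J
q3 (heat water 0.0→100.0 °C): 58.9 × 4.18 × 100.0 = 24620 J
q4 (vaporize at 100 °C): 58.9 × 2270.0 = 133703 J
q5 (heat steam 100.0→128.8 °C): 58.9 × 2.03 × 28.8 = 3444 J
Total: 1380 + 19908 + 24620 + 133703 + 3444 = 183055 J = 183 kJ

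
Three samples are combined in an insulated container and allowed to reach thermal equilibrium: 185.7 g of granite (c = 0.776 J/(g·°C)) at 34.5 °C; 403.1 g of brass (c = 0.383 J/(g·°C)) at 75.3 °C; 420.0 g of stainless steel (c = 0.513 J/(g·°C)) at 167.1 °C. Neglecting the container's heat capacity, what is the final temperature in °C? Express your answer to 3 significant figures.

Σ mᵢcᵢ(T − Tᵢ) = 0  ⇒  T = Σ mᵢcᵢTᵢ / Σ mᵢcᵢ
Σ mᵢcᵢ = 185.7×0.776 + 403.1×0.383 + 420.0×0.513 = 513.9505
Σ mᵢcᵢTᵢ = 144.1032×34.5 + 154.3873×75.3 + 215.46×167.1 = 52600
T = 52600 / 513.9505 = 102.3 °C

T_f = 102 °C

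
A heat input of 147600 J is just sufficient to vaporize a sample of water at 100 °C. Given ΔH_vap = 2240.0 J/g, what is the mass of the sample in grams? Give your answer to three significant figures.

m = q / ΔH_vap = 147600 J / 2240.0 J/g = 65.9 g

m = 65.9 g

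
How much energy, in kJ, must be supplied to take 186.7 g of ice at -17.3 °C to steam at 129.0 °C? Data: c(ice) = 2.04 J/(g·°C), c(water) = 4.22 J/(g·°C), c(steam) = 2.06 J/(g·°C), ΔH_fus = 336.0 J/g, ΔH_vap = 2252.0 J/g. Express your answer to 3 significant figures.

q1 (heat ice -17.3→0.0 °C): 186.7 × 2.04 × 17.3 = 6589 J
q2 (melt at 0 °C): 186.7 × 336.0 = 62731 J
q3 (heat water 0.0→100.0 °C): 186.7 × 4.22 × 100.0 = 78787 J
q4 (vaporize at 100 °C): 186.7 × 2252.0 = 420448 J
q5 (heat steam 100.0→129.0 °C): 186.7 × 2.06 × 29.0 = 11153 J
Total: 6589 + 62731 + 78787 + 420448 + 11153 = 579708 J = 580 kJ

q = 580 kJ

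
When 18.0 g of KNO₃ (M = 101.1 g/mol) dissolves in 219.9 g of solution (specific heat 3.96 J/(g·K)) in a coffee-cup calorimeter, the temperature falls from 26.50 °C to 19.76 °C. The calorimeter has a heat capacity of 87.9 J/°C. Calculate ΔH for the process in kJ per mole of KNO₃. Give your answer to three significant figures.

|ΔT| = |19.76 − 26.50| = 6.74 °C
|q_surr| = (219.9 × 3.96 + 87.9) × 6.74 = 958.704 × 6.74 = 6462 J
n(KNO₃) = 18.0 / 101.1 = 0.1780 mol
Temperature fell, so q_rxn = +|q_surr| = 6.462 kJ
ΔH = q_rxn / n = 36.30 kJ/mol

ΔH = 36.3 kJ/mol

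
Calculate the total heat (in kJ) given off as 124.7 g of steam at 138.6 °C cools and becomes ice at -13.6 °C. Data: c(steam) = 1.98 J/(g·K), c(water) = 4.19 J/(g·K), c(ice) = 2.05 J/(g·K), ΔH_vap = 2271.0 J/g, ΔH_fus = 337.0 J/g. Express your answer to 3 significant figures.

q1 (cool steam 138.6→100 °C): 124.7 × 1.98 × 38.6 = 9531 J
q2 (condense at 100 °C): 124.7 × 2271.0 = 283194 J
q3 (cool water 100→0 °C): 124.7 × 4.19 × 100.0 = 52249 J
q4 (freeze at 0 °C): 124.7 × 337.0 = 42024 J
q5 (cool ice 0→-13.6 °C): 124.7 × 2.05 × 13.6 = 3477 J
Total: 9531 + 283194 + 52249 + 42024 + 3477 = 390475 J = 390 kJ

q = 390 kJ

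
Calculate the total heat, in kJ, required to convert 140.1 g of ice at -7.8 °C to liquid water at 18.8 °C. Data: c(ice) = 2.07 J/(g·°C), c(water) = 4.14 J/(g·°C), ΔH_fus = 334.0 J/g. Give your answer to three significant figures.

q1 (heat ice -7.8→0.0 °C): 140.1 × 2.07 × 7.8 = 2262 J
q2 (melt at 0 °C): 140.1 × 334.0 = 46793 J
q3 (heat water 0.0→18.8 °C): 140.1 × 4.14 × 18.8 = 10904 J
Total: 2262 + 46793 + 10904 = 59959 J = 60.0 kJ

q = 60.0 kJ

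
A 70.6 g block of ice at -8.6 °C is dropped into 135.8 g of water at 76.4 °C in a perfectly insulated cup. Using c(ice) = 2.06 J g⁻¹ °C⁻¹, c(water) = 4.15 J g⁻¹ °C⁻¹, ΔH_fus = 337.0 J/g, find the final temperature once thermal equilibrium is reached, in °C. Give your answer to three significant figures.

Heat to bring ice to 0 °C and melt it: q₁ = 70.6×2.06×8.6 + 70.6×337.0 = 25043 J
Heat the water can supply cooling to 0 °C: 135.8×4.15×76.4 = 43056.7 J > q₁, so all ice melts.
Energy balance: 135.8×4.15×(76.4 − T) = 25043 + 70.6×4.15×(T − 0)
563.57(76.4 − T) = 25043 + 292.99 T
43056.7 − 25043 = 856.56 T
T = 18013.7 / 856.56 = 21.03 °C

T_f = 21.0 °C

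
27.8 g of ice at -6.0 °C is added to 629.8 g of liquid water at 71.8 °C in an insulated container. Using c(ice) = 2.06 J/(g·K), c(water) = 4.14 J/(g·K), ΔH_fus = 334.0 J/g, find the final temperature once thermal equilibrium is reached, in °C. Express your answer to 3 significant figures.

Heat to bring ice to 0 °C and melt it: q₁ = 27.8×2.06×6.0 + 27.8×334.0 = 9628.8 J
Heat the water can supply cooling to 0 °C: 629.8×4.14×71.8 = 187209 J > q₁, so all ice melts.
Energy balance: 629.8×4.14×(71.8 − T) = 9628.8 + 27.8×4.14×(T − 0)
2607.372(71.8 − T) = 9628.8 + 115.092 T
187209 − 9628.8 = 2722.464 T
T = 177580.2 / 2722.464 = 65.23 °C

T_f = 65.2 °C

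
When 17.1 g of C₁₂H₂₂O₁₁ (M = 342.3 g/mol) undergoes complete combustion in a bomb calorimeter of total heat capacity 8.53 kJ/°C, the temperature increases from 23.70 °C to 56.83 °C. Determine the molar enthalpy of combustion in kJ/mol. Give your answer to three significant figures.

ΔH = -5660 kJ/mol

ΔT = 56.83 − 23.70 = 33.13 °C
q_cal = C_cal × ΔT = 8.53 × 33.13 = 282.5989 kJ
n = 17.1 / 342.3 = 0.04996 mol
q_rxn = −q_cal = -282.5989 kJ
ΔH = -282.5989 / 0.04996 = -5657 kJ/mol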